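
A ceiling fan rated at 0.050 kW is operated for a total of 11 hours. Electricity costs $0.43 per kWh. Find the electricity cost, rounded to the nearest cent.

Energy = 0.05 kW × 11 h = 0.55 kWh
Cost = 0.55 kWh × $0.43/kWh = $0.24

$0.24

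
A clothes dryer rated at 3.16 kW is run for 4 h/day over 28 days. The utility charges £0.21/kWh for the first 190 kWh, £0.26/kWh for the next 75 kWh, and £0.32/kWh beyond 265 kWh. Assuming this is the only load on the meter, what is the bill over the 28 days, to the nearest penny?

Runtime = 4 h/day × 28 days = 112 h
Energy = 3.16 kW × 112 h = 353.92 kWh
Tier 1 (0–190 kWh): 190 × £0.21 = £39.9
Tier 2 (190–265 kWh): 75 × £0.26 = £19.5
Above 265 kWh: 88.92 × £0.32 = £28.4544
Bill = £87.85

£87.85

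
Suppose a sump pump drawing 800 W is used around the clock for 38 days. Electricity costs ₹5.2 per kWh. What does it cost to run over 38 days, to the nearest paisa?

Runtime = 24 h × 38 = 912 h
Energy = 0.8 kW × 912 h = 729.6 kWh
Cost = 729.6 kWh × ₹5.2/kWh = ₹3793.92

₹3793.92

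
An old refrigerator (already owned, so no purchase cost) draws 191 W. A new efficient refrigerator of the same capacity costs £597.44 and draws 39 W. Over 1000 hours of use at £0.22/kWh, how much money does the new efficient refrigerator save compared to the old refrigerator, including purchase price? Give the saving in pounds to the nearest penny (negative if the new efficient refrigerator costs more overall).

old refrigerator: £0.00 + (191/1000) kW × 1000 h × £0.22 = £0.00 + £42.02 = £42.02
new efficient refrigerator: £597.44 + (39/1000) kW × 1000 h × £0.22 = £597.44 + £8.58 = £606.02
Saving = £42.02 − £606.02 = −£564

-£564.00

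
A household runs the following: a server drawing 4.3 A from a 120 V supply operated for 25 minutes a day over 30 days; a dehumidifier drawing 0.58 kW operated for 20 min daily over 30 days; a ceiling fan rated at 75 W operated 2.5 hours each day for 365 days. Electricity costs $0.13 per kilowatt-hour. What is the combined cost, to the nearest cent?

server: Power = 4.3 A × 120 V = 516 W = 0.516 kW
server: Runtime = 25 min × 30 = 750 min = 12.5 h
server: 0.516 kW × 12.5 h = 6.45 kWh
dehumidifier: Runtime = 20 min × 30 = 600 min = 10 h
dehumidifier: 0.58 kW × 10 h = 5.8 kWh
ceiling fan: Runtime = 2.5 h/day × 365 days = 912.5 h
ceiling fan: 0.075 kW × 912.5 h = 68.4375 kWh
Total energy = 80.6875 kWh
Cost = 80.6875 × $0.13 = $10.49

$10.49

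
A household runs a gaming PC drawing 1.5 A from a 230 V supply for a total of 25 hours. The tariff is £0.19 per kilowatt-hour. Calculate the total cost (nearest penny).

Power = 1.5 A × 230 V = 345 W = 0.345 kW
Energy = 0.345 kW × 25 h = 8.625 kWh
Cost = 8.625 kWh × £0.19/kWh = £1.64

£1.64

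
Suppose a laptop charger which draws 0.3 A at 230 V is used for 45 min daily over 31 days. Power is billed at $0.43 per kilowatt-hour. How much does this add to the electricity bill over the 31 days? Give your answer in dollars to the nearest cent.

$0.69

Power = 0.3 A × 230 V = 69 W = 0.069 kW
Runtime = 45 min × 31 = 1395 min = 23.25 h
Energy = 0.069 kW × 23.25 h = 1.60425 kWh
Cost = 1.60425 kWh × $0.43/kWh = $0.69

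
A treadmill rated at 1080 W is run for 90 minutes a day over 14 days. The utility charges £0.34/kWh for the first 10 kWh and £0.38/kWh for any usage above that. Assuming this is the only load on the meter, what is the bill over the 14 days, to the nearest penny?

Runtime = 90 min × 14 = 1260 min = 21 h
Energy = 1.08 kW × 21 h = 22.68 kWh
Tier 1 (0–10 kWh): 10 × £0.34 = £3.4
Above 10 kWh: 12.68 × £0.38 = £4.8184
Bill = £8.22

£8.22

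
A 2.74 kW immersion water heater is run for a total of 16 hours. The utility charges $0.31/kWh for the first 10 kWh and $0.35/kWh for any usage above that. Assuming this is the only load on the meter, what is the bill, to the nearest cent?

$14.94

Energy = 2.74 kW × 16 h = 43.84 kWh
Tier 1 (0–10 kWh): 10 × $0.31 = $3.1
Above 10 kWh: 33.84 × $0.35 = $11.844
Bill = $14.94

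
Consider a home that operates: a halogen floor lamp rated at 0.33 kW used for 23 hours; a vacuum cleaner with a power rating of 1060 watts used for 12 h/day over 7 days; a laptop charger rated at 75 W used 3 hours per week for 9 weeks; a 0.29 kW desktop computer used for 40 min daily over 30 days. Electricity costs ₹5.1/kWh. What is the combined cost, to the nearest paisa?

halogen floor lamp: 0.33 kW × 23 h = 7.59 kWh
vacuum cleaner: Runtime = 12 h/day × 7 days = 84 h
vacuum cleaner: 1.06 kW × 84 h = 89.04 kWh
laptop charger: Runtime = 3 h/week × 9 weeks = 27 h
laptop charger: 0.075 kW × 27 h = 2.025 kWh
desktop computer: Runtime = 40 min × 30 = 1200 min = 20 h
desktop computer: 0.29 kW × 20 h = 5.8 kWh
Total energy = 104.455 kWh
Cost = 104.455 × ₹5.1 = ₹532.72

₹532.72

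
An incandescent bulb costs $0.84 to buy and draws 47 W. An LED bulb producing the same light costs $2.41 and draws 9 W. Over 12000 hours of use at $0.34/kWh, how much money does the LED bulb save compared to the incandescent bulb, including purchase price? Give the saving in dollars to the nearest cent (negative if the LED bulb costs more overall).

$153.47

incandescent bulb: $0.84 + (47/1000) kW × 12000 h × $0.34 = $0.84 + $191.76 = $192.6
LED bulb: $2.41 + (9/1000) kW × 12000 h × $0.34 = $2.41 + $36.72 = $39.13
Saving = $192.6 − $39.13 = $153.47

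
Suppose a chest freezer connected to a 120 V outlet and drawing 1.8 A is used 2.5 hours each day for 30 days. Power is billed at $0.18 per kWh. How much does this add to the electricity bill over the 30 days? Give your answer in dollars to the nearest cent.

$2.92

Power = 1.8 A × 120 V = 216 W = 0.216 kW
Runtime = 2.5 h/day × 30 days = 75 h
Energy = 0.216 kW × 75 h = 16.2 kWh
Cost = 16.2 kWh × $0.18/kWh = $2.92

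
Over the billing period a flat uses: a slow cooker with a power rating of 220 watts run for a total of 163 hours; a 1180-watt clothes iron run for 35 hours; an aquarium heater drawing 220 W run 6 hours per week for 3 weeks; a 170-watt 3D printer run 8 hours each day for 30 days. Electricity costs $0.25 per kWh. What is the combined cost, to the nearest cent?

slow cooker: 0.22 kW × 163 h = 35.86 kWh
clothes iron: 1.18 kW × 35 h = 41.3 kWh
aquarium heater: Runtime = 6 h/week × 3 weeks = 18 h
aquarium heater: 0.22 kW × 18 h = 3.96 kWh
3D printer: Runtime = 8 h/day × 30 days = 240 h
3D printer: 0.17 kW × 240 h = 40.8 kWh
Total energy = 121.92 kWh
Cost = 121.92 × $0.25 = $30.48

$30.48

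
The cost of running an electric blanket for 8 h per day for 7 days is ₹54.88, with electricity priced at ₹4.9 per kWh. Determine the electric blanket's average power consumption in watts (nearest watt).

Energy = ₹54.88 ÷ ₹4.9/kWh = 11.2 kWh
Runtime = 8 h/day × 7 days = 56 h
Power = 11.2 kWh ÷ 56 h = 0.2 kW = 200 W

200 W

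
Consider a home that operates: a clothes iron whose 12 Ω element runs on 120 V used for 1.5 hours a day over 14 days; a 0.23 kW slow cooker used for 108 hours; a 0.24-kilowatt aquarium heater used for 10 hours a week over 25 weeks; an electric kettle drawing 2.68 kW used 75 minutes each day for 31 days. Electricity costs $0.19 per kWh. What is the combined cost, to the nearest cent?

clothes iron: Power = V²/R = 120²/12 = 1200 W = 1.2 kW
clothes iron: Runtime = 1.5 h/day × 14 days = 21 h
clothes iron: 1.2 kW × 21 h = 25.2 kWh
slow cooker: 0.23 kW × 108 h = 24.84 kWh
aquarium heater: Runtime = 10 h/week × 25 weeks = 250 h
aquarium heater: 0.24 kW × 250 h = 60 kWh
electric kettle: Runtime = 75 min × 31 = 2325 min = 38.75 h
electric kettle: 2.68 kW × 38.75 h = 103.85 kWh
Total energy = 213.89 kWh
Cost = 213.89 × $0.19 = $40.64

$40.64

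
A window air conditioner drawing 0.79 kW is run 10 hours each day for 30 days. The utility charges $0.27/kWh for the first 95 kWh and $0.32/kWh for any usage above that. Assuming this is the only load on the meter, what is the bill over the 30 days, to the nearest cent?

$71.09

Runtime = 10 h/day × 30 days = 300 h
Energy = 0.79 kW × 300 h = 237 kWh
Tier 1 (0–95 kWh): 95 × $0.27 = $25.65
Above 95 kWh: 142 × $0.32 = $45.44
Bill = $71.09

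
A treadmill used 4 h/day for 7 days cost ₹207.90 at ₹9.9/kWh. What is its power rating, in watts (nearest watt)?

750 W

Energy = ₹207.90 ÷ ₹9.9/kWh = 21 kWh
Runtime = 4 h/day × 7 days = 28 h
Power = 21 kWh ÷ 28 h = 0.75 kW = 750 W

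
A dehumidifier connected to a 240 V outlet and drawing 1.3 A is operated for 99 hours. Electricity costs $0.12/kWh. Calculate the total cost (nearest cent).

$3.71

Power = 1.3 A × 240 V = 312 W = 0.312 kW
Energy = 0.312 kW × 99 h = 30.888 kWh
Cost = 30.888 kWh × $0.12/kWh = $3.71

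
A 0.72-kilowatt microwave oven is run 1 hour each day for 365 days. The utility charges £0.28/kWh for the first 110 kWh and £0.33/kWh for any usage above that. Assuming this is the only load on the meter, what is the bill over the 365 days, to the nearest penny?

£81.22

Runtime = 1 h/day × 365 days = 365 h
Energy = 0.72 kW × 365 h = 262.8 kWh
Tier 1 (0–110 kWh): 110 × £0.28 = £30.8
Above 110 kWh: 152.8 × £0.33 = £50.424
Bill = £81.22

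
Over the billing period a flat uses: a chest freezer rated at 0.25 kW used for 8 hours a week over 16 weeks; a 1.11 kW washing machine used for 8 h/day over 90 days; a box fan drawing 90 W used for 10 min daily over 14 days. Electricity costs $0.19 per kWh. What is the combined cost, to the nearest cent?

chest freezer: Runtime = 8 h/week × 16 weeks = 128 h
chest freezer: 0.25 kW × 128 h = 32 kWh
washing machine: Runtime = 8 h/day × 90 days = 720 h
washing machine: 1.11 kW × 720 h = 799.2 kWh
box fan: Runtime = 10 min × 14 = 140 min = 2.333333… h
box fan: 0.09 kW × 2.333333… h = 0.21 kWh
Total energy = 831.41 kWh
Cost = 831.41 × $0.19 = $157.97

$157.97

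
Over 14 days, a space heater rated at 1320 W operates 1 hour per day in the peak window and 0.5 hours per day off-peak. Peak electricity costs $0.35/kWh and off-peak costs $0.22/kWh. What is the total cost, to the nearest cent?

Peak energy = 1.32 kW × 1 h × 14 = 18.48 kWh
Off-peak energy = 1.32 kW × 0.5 h × 14 = 9.24 kWh
Cost = 18.48 × $0.35 + 9.24 × $0.22 = $6.468 + $2.0328 = $8.50

$8.50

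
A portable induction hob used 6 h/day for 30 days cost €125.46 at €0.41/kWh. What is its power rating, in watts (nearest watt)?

1700 W

Energy = €125.46 ÷ €0.41/kWh = 306 kWh
Runtime = 6 h/day × 30 days = 180 h
Power = 306 kWh ÷ 180 h = 1.7 kW = 1700 W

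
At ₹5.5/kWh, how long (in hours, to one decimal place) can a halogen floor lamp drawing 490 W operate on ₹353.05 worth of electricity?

Energy available = ₹353.05 ÷ ₹5.5/kWh = 64.1909 kWh
Hours = 64.1909 kWh ÷ 0.49 kW = 131.0 h

131.0 h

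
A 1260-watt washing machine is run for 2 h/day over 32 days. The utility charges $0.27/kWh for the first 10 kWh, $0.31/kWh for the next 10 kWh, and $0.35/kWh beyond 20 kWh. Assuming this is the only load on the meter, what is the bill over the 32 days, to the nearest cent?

Runtime = 2 h/day × 32 days = 64 h
Energy = 1.26 kW × 64 h = 80.64 kWh
Tier 1 (0–10 kWh): 10 × $0.27 = $2.7
Tier 2 (10–20 kWh): 10 × $0.31 = $3.1
Above 20 kWh: 60.64 × $0.35 = $21.224
Bill = $27.02

$27.02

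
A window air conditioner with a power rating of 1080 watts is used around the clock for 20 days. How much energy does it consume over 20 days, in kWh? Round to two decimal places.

518.40 kWh

Runtime = 24 h × 20 = 480 h
Energy = 1.08 kW × 480 h = 518.4 kWh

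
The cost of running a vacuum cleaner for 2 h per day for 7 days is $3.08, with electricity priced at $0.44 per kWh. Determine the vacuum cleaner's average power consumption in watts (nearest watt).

500 W

Energy = $3.08 ÷ $0.44/kWh = 7 kWh
Runtime = 2 h/day × 7 days = 14 h
Power = 7 kWh ÷ 14 h = 0.5 kW = 500 W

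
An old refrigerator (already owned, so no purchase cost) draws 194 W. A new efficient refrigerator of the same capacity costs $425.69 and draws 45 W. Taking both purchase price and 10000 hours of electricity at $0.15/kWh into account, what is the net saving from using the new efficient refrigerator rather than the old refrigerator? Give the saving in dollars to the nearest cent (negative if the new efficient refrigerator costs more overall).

old refrigerator: $0.00 + (194/1000) kW × 10000 h × $0.15 = $0.00 + $291 = $291
new efficient refrigerator: $425.69 + (45/1000) kW × 10000 h × $0.15 = $425.69 + $67.5 = $493.19
Saving = $291 − $493.19 = −$202.19

-$202.19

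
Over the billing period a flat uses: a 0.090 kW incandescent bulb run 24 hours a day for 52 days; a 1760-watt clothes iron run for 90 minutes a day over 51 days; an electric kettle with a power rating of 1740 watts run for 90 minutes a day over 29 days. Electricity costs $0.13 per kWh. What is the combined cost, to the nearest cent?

$41.94

incandescent bulb: Runtime = 24 h × 52 = 1248 h
incandescent bulb: 0.09 kW × 1248 h = 112.32 kWh
clothes iron: Runtime = 90 min × 51 = 4590 min = 76.5 h
clothes iron: 1.76 kW × 76.5 h = 134.64 kWh
electric kettle: Runtime = 90 min × 29 = 2610 min = 43.5 h
electric kettle: 1.74 kW × 43.5 h = 75.69 kWh
Total energy = 322.65 kWh
Cost = 322.65 × $0.13 = $41.94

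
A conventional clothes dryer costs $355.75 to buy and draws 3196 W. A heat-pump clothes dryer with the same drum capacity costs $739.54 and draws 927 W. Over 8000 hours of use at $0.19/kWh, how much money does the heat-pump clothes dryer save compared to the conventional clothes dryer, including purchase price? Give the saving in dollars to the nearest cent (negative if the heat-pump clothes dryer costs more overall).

conventional clothes dryer: $355.75 + (3196/1000) kW × 8000 h × $0.19 = $355.75 + $4857.92 = $5213.67
heat-pump clothes dryer: $739.54 + (927/1000) kW × 8000 h × $0.19 = $739.54 + $1409.04 = $2148.58
Saving = $5213.67 − $2148.58 = $3065.09

$3065.09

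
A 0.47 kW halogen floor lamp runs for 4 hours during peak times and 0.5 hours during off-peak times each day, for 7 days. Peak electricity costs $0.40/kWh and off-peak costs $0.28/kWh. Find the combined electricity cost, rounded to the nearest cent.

Peak energy = 0.47 kW × 4 h × 7 = 13.16 kWh
Off-peak energy = 0.47 kW × 0.5 h × 7 = 1.645 kWh
Cost = 13.16 × $0.40 + 1.645 × $0.28 = $5.264 + $0.4606 = $5.72

$5.72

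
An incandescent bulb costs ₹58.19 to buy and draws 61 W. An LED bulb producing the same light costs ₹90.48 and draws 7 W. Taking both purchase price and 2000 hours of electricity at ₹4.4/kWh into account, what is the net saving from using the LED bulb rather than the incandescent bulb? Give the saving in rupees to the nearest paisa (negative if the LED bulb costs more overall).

₹442.91

incandescent bulb: ₹58.19 + (61/1000) kW × 2000 h × ₹4.4 = ₹58.19 + ₹536.8 = ₹594.99
LED bulb: ₹90.48 + (7/1000) kW × 2000 h × ₹4.4 = ₹90.48 + ₹61.6 = ₹152.08
Saving = ₹594.99 − ₹152.08 = ₹442.91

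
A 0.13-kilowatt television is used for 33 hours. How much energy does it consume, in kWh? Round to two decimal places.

Energy = 0.13 kW × 33 h = 4.29 kWh

4.29 kWh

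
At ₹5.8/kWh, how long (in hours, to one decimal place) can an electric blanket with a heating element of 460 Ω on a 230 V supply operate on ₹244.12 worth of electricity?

366.0 h

Power = V²/R = 230²/460 = 115 W = 0.115 kW
Energy available = ₹244.12 ÷ ₹5.8/kWh = 42.0897 kWh
Hours = 42.0897 kWh ÷ 0.115 kW = 366.0 h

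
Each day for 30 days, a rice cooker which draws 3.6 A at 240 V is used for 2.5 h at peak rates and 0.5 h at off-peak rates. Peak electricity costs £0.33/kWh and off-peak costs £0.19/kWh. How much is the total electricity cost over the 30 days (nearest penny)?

Power = 3.6 A × 240 V = 864 W = 0.864 kW
Peak energy = 0.864 kW × 2.5 h × 30 = 64.8 kWh
Off-peak energy = 0.864 kW × 0.5 h × 30 = 12.96 kWh
Cost = 64.8 × £0.33 + 12.96 × £0.19 = £21.384 + £2.4624 = £23.85

£23.85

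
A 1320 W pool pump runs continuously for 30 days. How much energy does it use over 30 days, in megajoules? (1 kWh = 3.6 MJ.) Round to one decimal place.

Runtime = 24 h × 30 = 720 h
Energy = 1.32 kW × 720 h = 950.4 kWh
= 950.4 × 3.6 MJ = 3421.4 MJ

3421.4 MJ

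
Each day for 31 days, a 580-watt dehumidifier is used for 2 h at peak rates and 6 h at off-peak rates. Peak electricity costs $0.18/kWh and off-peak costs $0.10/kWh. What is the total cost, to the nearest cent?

Peak energy = 0.58 kW × 2 h × 31 = 35.96 kWh
Off-peak energy = 0.58 kW × 6 h × 31 = 107.88 kWh
Cost = 35.96 × $0.18 + 107.88 × $0.10 = $6.4728 + $10.788 = $17.26

$17.26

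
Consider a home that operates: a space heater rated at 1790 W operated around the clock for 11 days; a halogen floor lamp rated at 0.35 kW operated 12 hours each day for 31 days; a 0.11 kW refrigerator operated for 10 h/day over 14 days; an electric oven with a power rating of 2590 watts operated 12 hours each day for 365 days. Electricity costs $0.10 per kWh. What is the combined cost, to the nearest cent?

$1196.24

space heater: Runtime = 24 h × 11 = 264 h
space heater: 1.79 kW × 264 h = 472.56 kWh
halogen floor lamp: Runtime = 12 h/day × 31 days = 372 h
halogen floor lamp: 0.35 kW × 372 h = 130.2 kWh
refrigerator: Runtime = 10 h/day × 14 days = 140 h
refrigerator: 0.11 kW × 140 h = 15.4 kWh
electric oven: Runtime = 12 h/day × 365 days = 4380 h
electric oven: 2.59 kW × 4380 h = 11344.2 kWh
Total energy = 11962.36 kWh
Cost = 11962.36 × $0.10 = $1196.24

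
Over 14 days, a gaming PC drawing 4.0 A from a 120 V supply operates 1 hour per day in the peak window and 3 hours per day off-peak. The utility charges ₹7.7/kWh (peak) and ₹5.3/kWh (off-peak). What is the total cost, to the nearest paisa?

₹158.59

Power = 4.0 A × 120 V = 480 W = 0.48 kW
Peak energy = 0.48 kW × 1 h × 14 = 6.72 kWh
Off-peak energy = 0.48 kW × 3 h × 14 = 20.16 kWh
Cost = 6.72 × ₹7.7 + 20.16 × ₹5.3 = ₹51.744 + ₹106.848 = ₹158.59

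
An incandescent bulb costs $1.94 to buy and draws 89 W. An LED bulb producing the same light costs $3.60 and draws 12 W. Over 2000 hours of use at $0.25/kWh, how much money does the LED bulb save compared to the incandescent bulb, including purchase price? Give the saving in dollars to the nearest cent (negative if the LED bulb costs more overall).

$36.84

incandescent bulb: $1.94 + (89/1000) kW × 2000 h × $0.25 = $1.94 + $44.5 = $46.44
LED bulb: $3.60 + (12/1000) kW × 2000 h × $0.25 = $3.60 + $6 = $9.6
Saving = $46.44 − $9.6 = $36.84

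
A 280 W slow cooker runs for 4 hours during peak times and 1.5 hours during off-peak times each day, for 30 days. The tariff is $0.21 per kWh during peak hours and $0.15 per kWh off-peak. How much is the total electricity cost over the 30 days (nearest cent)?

Peak energy = 0.28 kW × 4 h × 30 = 33.6 kWh
Off-peak energy = 0.28 kW × 1.5 h × 30 = 12.6 kWh
Cost = 33.6 × $0.21 + 12.6 × $0.15 = $7.056 + $1.89 = $8.95

$8.95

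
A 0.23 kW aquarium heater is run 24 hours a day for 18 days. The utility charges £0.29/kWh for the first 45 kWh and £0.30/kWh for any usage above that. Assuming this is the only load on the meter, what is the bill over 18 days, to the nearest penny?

£29.36

Runtime = 24 h × 18 = 432 h
Energy = 0.23 kW × 432 h = 99.36 kWh
Tier 1 (0–45 kWh): 45 × £0.29 = £13.05
Above 45 kWh: 54.36 × £0.30 = £16.308
Bill = £29.36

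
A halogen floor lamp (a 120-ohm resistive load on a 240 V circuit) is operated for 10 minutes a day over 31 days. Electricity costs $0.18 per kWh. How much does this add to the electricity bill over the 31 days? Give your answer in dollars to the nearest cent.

Power = V²/R = 240²/120 = 480 W = 0.48 kW
Runtime = 10 min × 31 = 310 min = 5.166666… h
Energy = 0.48 kW × 5.166666… h = 2.48 kWh
Cost = 2.48 kWh × $0.18/kWh = $0.45

$0.45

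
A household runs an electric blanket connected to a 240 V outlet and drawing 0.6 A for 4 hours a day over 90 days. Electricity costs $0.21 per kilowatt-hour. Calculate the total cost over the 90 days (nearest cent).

Power = 0.6 A × 240 V = 144 W = 0.144 kW
Runtime = 4 h/day × 90 days = 360 h
Energy = 0.144 kW × 360 h = 51.84 kWh
Cost = 51.84 kWh × $0.21/kWh = $10.89

$10.89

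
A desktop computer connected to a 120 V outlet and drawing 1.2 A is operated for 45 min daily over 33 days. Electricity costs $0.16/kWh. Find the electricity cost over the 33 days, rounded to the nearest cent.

$0.57

Power = 1.2 A × 120 V = 144 W = 0.144 kW
Runtime = 45 min × 33 = 1485 min = 24.75 h
Energy = 0.144 kW × 24.75 h = 3.564 kWh
Cost = 3.564 kWh × $0.16/kWh = $0.57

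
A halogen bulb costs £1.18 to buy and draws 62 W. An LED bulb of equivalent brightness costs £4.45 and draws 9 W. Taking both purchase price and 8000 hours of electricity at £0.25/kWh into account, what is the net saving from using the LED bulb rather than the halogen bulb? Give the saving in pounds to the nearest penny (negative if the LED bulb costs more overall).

halogen bulb: £1.18 + (62/1000) kW × 8000 h × £0.25 = £1.18 + £124 = £125.18
LED bulb: £4.45 + (9/1000) kW × 8000 h × £0.25 = £4.45 + £18 = £22.45
Saving = £125.18 − £22.45 = £102.73

£102.73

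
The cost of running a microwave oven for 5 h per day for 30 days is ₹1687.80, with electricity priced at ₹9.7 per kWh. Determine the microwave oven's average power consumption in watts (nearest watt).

1160 W

Energy = ₹1687.80 ÷ ₹9.7/kWh = 174 kWh
Runtime = 5 h/day × 30 days = 150 h
Power = 174 kWh ÷ 150 h = 1.16 kW = 1160 W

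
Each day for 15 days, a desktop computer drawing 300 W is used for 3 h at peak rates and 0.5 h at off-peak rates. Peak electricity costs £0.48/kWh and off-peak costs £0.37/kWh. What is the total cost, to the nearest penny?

£7.31

Peak energy = 0.3 kW × 3 h × 15 = 13.5 kWh
Off-peak energy = 0.3 kW × 0.5 h × 15 = 2.25 kWh
Cost = 13.5 × £0.48 + 2.25 × £0.37 = £6.48 + £0.8325 = £7.31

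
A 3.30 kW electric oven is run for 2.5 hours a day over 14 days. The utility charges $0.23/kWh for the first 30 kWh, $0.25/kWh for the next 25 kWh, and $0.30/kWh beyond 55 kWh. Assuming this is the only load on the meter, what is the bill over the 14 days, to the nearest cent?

Runtime = 2.5 h/day × 14 days = 35 h
Energy = 3.3 kW × 35 h = 115.5 kWh
Tier 1 (0–30 kWh): 30 × $0.23 = $6.9
Tier 2 (30–55 kWh): 25 × $0.25 = $6.25
Above 55 kWh: 60.5 × $0.30 = $18.15
Bill = $31.30

$31.30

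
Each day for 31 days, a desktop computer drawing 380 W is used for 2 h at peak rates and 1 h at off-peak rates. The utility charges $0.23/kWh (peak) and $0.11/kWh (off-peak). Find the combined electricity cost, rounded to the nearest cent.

Peak energy = 0.38 kW × 2 h × 31 = 23.56 kWh
Off-peak energy = 0.38 kW × 1 h × 31 = 11.78 kWh
Cost = 23.56 × $0.23 + 11.78 × $0.11 = $5.4188 + $1.2958 = $6.71

$6.71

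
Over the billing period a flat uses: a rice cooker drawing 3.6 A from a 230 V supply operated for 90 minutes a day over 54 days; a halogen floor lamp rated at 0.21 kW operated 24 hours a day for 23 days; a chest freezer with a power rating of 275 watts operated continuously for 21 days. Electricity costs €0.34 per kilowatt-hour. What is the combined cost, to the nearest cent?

€109.34

rice cooker: Power = 3.6 A × 230 V = 828 W = 0.828 kW
rice cooker: Runtime = 90 min × 54 = 4860 min = 81 h
rice cooker: 0.828 kW × 81 h = 67.068 kWh
halogen floor lamp: Runtime = 24 h × 23 = 552 h
halogen floor lamp: 0.21 kW × 552 h = 115.92 kWh
chest freezer: Runtime = 24 h × 21 = 504 h
chest freezer: 0.275 kW × 504 h = 138.6 kWh
Total energy = 321.588 kWh
Cost = 321.588 × €0.34 = €109.34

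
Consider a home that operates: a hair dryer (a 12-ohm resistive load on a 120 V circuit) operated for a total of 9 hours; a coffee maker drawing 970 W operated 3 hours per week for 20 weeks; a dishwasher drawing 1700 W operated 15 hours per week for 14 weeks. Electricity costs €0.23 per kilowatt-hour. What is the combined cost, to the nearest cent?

hair dryer: Power = V²/R = 120²/12 = 1200 W = 1.2 kW
hair dryer: 1.2 kW × 9 h = 10.8 kWh
coffee maker: Runtime = 3 h/week × 20 weeks = 60 h
coffee maker: 0.97 kW × 60 h = 58.2 kWh
dishwasher: Runtime = 15 h/week × 14 weeks = 210 h
dishwasher: 1.7 kW × 210 h = 357 kWh
Total energy = 426 kWh
Cost = 426 × €0.23 = €97.98

€97.98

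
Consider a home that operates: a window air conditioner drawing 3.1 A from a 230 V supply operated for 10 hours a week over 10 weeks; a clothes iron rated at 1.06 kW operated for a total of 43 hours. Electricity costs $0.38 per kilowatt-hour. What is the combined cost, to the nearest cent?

$44.41

window air conditioner: Power = 3.1 A × 230 V = 713 W = 0.713 kW
window air conditioner: Runtime = 10 h/week × 10 weeks = 100 h
window air conditioner: 0.713 kW × 100 h = 71.3 kWh
clothes iron: 1.06 kW × 43 h = 45.58 kWh
Total energy = 116.88 kWh
Cost = 116.88 × $0.38 = $44.41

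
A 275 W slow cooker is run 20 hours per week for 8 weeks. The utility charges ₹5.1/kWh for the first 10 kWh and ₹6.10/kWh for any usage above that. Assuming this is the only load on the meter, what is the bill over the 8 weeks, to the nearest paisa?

₹258.40

Runtime = 20 h/week × 8 weeks = 160 h
Energy = 0.275 kW × 160 h = 44 kWh
Tier 1 (0–10 kWh): 10 × ₹5.1 = ₹51
Above 10 kWh: 34 × ₹6.10 = ₹207.4
Bill = ₹258.40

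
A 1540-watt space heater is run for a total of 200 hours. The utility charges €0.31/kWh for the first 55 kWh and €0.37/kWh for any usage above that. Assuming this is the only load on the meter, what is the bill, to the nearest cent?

Energy = 1.54 kW × 200 h = 308 kWh
Tier 1 (0–55 kWh): 55 × €0.31 = €17.05
Above 55 kWh: 253 × €0.37 = €93.61
Bill = €110.66

€110.66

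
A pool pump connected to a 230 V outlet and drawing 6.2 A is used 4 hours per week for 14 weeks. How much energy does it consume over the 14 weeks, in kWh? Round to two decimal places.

Power = 6.2 A × 230 V = 1426 W = 1.426 kW
Runtime = 4 h/week × 14 weeks = 56 h
Energy = 1.426 kW × 56 h = 79.856 kWh ≈ 79.86 kWh

79.86 kWh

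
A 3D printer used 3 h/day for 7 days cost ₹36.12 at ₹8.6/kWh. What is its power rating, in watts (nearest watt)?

Energy = ₹36.12 ÷ ₹8.6/kWh = 4.2 kWh
Runtime = 3 h/day × 7 days = 21 h
Power = 4.2 kWh ÷ 21 h = 0.2 kW = 200 W

200 W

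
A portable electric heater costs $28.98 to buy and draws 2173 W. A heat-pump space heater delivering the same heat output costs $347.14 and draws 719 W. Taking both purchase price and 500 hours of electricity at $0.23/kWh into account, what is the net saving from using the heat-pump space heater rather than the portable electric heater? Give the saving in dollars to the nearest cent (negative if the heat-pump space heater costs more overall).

-$150.95

portable electric heater: $28.98 + (2173/1000) kW × 500 h × $0.23 = $28.98 + $249.895 = $278.875
heat-pump space heater: $347.14 + (719/1000) kW × 500 h × $0.23 = $347.14 + $82.685 = $429.825
Saving = $278.875 − $429.825 = −$150.95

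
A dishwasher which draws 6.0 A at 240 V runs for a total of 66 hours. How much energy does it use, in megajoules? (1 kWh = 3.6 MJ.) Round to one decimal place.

342.1 MJ

Power = 6.0 A × 240 V = 1440 W = 1.44 kW
Energy = 1.44 kW × 66 h = 95.04 kWh
= 95.04 × 3.6 MJ = 342.1 MJ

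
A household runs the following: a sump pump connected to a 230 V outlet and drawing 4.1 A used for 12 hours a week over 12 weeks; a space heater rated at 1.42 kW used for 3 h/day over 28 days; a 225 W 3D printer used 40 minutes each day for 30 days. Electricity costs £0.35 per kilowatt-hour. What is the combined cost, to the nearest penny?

sump pump: Power = 4.1 A × 230 V = 943 W = 0.943 kW
sump pump: Runtime = 12 h/week × 12 weeks = 144 h
sump pump: 0.943 kW × 144 h = 135.792 kWh
space heater: Runtime = 3 h/day × 28 days = 84 h
space heater: 1.42 kW × 84 h = 119.28 kWh
3D printer: Runtime = 40 min × 30 = 1200 min = 20 h
3D printer: 0.225 kW × 20 h = 4.5 kWh
Total energy = 259.572 kWh
Cost = 259.572 × £0.35 = £90.85

£90.85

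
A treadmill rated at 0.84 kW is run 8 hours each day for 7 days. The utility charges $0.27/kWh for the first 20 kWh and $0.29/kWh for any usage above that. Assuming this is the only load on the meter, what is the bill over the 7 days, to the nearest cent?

Runtime = 8 h/day × 7 days = 56 h
Energy = 0.84 kW × 56 h = 47.04 kWh
Tier 1 (0–20 kWh): 20 × $0.27 = $5.4
Above 20 kWh: 27.04 × $0.29 = $7.8416
Bill = $13.24

$13.24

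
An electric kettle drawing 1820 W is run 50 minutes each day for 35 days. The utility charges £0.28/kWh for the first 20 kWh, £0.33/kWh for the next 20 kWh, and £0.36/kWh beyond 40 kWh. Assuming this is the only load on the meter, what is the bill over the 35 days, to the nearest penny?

Runtime = 50 min × 35 = 1750 min = 29.166666… h
Energy = 1.82 kW × 29.166666… h = 53.083333… kWh
Tier 1 (0–20 kWh): 20 × £0.28 = £5.6
Tier 2 (20–40 kWh): 20 × £0.33 = £6.6
Above 40 kWh: 13.083333… × £0.36 = £4.71
Bill = £16.91

£16.91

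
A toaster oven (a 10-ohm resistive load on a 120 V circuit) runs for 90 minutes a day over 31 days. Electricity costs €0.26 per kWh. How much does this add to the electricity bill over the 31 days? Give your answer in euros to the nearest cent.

Power = V²/R = 120²/10 = 1440 W = 1.44 kW
Runtime = 90 min × 31 = 2790 min = 46.5 h
Energy = 1.44 kW × 46.5 h = 66.96 kWh
Cost = 66.96 kWh × €0.26/kWh = €17.41

€17.41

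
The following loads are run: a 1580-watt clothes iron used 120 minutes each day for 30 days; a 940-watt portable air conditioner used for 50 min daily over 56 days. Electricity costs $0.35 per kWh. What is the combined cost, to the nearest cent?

clothes iron: Runtime = 120 min × 30 = 3600 min = 60 h
clothes iron: 1.58 kW × 60 h = 94.8 kWh
portable air conditioner: Runtime = 50 min × 56 = 2800 min = 46.666666… h
portable air conditioner: 0.94 kW × 46.666666… h = 43.866666… kWh
Total energy = 138.666666… kWh
Cost = 138.666666… × $0.35 = $48.53

$48.53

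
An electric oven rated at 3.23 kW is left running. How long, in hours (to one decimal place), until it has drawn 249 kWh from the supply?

77.1 h

Hours = 249 kWh ÷ 3.23 kW = 77.1 h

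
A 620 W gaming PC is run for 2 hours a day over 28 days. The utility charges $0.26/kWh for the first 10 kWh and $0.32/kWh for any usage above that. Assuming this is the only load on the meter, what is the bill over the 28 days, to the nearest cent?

Runtime = 2 h/day × 28 days = 56 h
Energy = 0.62 kW × 56 h = 34.72 kWh
Tier 1 (0–10 kWh): 10 × $0.26 = $2.6
Above 10 kWh: 24.72 × $0.32 = $7.9104
Bill = $10.51

$10.51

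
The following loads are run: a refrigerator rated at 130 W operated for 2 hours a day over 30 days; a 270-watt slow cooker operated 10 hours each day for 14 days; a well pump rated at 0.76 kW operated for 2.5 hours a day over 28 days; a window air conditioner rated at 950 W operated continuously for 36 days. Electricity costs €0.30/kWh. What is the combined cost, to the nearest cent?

€275.88

refrigerator: Runtime = 2 h/day × 30 days = 60 h
refrigerator: 0.13 kW × 60 h = 7.8 kWh
slow cooker: Runtime = 10 h/day × 14 days = 140 h
slow cooker: 0.27 kW × 140 h = 37.8 kWh
well pump: Runtime = 2.5 h/day × 28 days = 70 h
well pump: 0.76 kW × 70 h = 53.2 kWh
window air conditioner: Runtime = 24 h × 36 = 864 h
window air conditioner: 0.95 kW × 864 h = 820.8 kWh
Total energy = 919.6 kWh
Cost = 919.6 × €0.30 = €275.88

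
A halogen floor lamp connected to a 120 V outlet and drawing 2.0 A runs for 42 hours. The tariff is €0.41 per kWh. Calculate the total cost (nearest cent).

Power = 2.0 A × 120 V = 240 W = 0.24 kW
Energy = 0.24 kW × 42 h = 10.08 kWh
Cost = 10.08 kWh × €0.41/kWh = €4.13

€4.13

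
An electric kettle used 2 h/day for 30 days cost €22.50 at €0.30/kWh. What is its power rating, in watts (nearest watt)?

Energy = €22.50 ÷ €0.30/kWh = 75 kWh
Runtime = 2 h/day × 30 days = 60 h
Power = 75 kWh ÷ 60 h = 1.25 kW = 1250 W

1250 W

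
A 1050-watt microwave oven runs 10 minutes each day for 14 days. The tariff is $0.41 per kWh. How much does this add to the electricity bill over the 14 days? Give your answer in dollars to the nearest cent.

Runtime = 10 min × 14 = 140 min = 2.333333… h
Energy = 1.05 kW × 2.333333… h = 2.45 kWh
Cost = 2.45 kWh × $0.41/kWh = $1.00

$1.00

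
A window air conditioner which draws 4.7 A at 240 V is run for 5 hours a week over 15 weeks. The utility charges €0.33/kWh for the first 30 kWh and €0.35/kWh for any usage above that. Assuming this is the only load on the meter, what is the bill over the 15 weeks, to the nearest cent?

Power = 4.7 A × 240 V = 1128 W = 1.128 kW
Runtime = 5 h/week × 15 weeks = 75 h
Energy = 1.128 kW × 75 h = 84.6 kWh
Tier 1 (0–30 kWh): 30 × €0.33 = €9.9
Above 30 kWh: 54.6 × €0.35 = €19.11
Bill = €29.01

€29.01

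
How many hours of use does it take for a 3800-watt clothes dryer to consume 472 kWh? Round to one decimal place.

Hours = 472 kWh ÷ 3.8 kW = 124.2 h

124.2 h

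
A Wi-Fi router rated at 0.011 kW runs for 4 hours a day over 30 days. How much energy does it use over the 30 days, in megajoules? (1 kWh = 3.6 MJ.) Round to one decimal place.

4.8 MJ

Runtime = 4 h/day × 30 days = 120 h
Energy = 0.011 kW × 120 h = 1.32 kWh
= 1.32 × 3.6 MJ = 4.8 MJ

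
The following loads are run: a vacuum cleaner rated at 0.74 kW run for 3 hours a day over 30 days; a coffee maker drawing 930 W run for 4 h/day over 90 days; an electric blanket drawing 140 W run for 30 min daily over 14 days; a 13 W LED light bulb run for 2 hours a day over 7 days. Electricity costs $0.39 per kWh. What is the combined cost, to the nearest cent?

$157.00

vacuum cleaner: Runtime = 3 h/day × 30 days = 90 h
vacuum cleaner: 0.74 kW × 90 h = 66.6 kWh
coffee maker: Runtime = 4 h/day × 90 days = 360 h
coffee maker: 0.93 kW × 360 h = 334.8 kWh
electric blanket: Runtime = 30 min × 14 = 420 min = 7 h
electric blanket: 0.14 kW × 7 h = 0.98 kWh
LED light bulb: Runtime = 2 h/day × 7 days = 14 h
LED light bulb: 0.013 kW × 14 h = 0.182 kWh
Total energy = 402.562 kWh
Cost = 402.562 × $0.39 = $157.00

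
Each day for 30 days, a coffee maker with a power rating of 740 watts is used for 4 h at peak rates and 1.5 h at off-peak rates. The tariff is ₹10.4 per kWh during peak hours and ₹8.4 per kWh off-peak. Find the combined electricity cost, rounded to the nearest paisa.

₹1203.24

Peak energy = 0.74 kW × 4 h × 30 = 88.8 kWh
Off-peak energy = 0.74 kW × 1.5 h × 30 = 33.3 kWh
Cost = 88.8 × ₹10.4 + 33.3 × ₹8.4 = ₹923.52 + ₹279.72 = ₹1203.24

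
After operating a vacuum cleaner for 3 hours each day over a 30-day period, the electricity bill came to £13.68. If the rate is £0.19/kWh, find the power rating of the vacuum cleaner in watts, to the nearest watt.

800 W

Energy = £13.68 ÷ £0.19/kWh = 72 kWh
Runtime = 3 h/day × 30 days = 90 h
Power = 72 kWh ÷ 90 h = 0.8 kW = 800 W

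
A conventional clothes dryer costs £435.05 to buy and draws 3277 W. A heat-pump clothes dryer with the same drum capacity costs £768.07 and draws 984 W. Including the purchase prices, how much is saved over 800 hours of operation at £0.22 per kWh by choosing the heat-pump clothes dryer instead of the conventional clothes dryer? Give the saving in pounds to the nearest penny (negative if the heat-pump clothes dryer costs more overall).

£70.55

conventional clothes dryer: £435.05 + (3277/1000) kW × 800 h × £0.22 = £435.05 + £576.752 = £1011.802
heat-pump clothes dryer: £768.07 + (984/1000) kW × 800 h × £0.22 = £768.07 + £173.184 = £941.254
Saving = £1011.802 − £941.254 = £70.548 → £70.55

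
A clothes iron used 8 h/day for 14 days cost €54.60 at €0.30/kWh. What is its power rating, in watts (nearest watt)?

Energy = €54.60 ÷ €0.30/kWh = 182 kWh
Runtime = 8 h/day × 14 days = 112 h
Power = 182 kWh ÷ 112 h = 1.625 kW = 1625 W

1625 W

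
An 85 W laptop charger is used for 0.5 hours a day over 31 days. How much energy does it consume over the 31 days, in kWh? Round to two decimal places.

1.32 kWh

Runtime = 0.5 h/day × 31 days = 15.5 h
Energy = 0.085 kW × 15.5 h = 1.3175 kWh ≈ 1.32 kWh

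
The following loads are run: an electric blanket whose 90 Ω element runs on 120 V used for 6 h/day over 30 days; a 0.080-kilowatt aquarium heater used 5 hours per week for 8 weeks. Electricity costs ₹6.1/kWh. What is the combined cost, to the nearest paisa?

₹195.20

electric blanket: Power = V²/R = 120²/90 = 160 W = 0.16 kW
electric blanket: Runtime = 6 h/day × 30 days = 180 h
electric blanket: 0.16 kW × 180 h = 28.8 kWh
aquarium heater: Runtime = 5 h/week × 8 weeks = 40 h
aquarium heater: 0.08 kW × 40 h = 3.2 kWh
Total energy = 32 kWh
Cost = 32 × ₹6.1 = ₹195.20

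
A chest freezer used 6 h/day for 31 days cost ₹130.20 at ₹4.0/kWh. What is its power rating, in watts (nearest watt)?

Energy = ₹130.20 ÷ ₹4.0/kWh = 32.55 kWh
Runtime = 6 h/day × 31 days = 186 h
Power = 32.55 kWh ÷ 186 h = 0.175 kW = 175 W

175 W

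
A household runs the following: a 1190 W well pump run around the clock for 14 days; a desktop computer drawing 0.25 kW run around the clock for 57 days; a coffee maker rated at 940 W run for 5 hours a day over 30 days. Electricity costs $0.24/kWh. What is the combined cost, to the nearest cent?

well pump: Runtime = 24 h × 14 = 336 h
well pump: 1.19 kW × 336 h = 399.84 kWh
desktop computer: Runtime = 24 h × 57 = 1368 h
desktop computer: 0.25 kW × 1368 h = 342 kWh
coffee maker: Runtime = 5 h/day × 30 days = 150 h
coffee maker: 0.94 kW × 150 h = 141 kWh
Total energy = 882.84 kWh
Cost = 882.84 × $0.24 = $211.88

$211.88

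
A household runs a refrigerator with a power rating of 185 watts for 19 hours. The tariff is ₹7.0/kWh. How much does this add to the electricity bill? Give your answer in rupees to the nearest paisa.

Energy = 0.185 kW × 19 h = 3.515 kWh
Cost = 3.515 kWh × ₹7.0/kWh = ₹24.61

₹24.61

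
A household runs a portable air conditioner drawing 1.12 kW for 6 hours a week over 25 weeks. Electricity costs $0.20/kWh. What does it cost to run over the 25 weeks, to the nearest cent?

Runtime = 6 h/week × 25 weeks = 150 h
Energy = 1.12 kW × 150 h = 168 kWh
Cost = 168 kWh × $0.20/kWh = $33.60

$33.60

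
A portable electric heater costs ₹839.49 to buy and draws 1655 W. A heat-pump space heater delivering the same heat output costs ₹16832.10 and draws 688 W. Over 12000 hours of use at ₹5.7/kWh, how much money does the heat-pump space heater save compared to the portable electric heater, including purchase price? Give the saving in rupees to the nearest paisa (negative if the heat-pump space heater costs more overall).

₹50150.19

portable electric heater: ₹839.49 + (1655/1000) kW × 12000 h × ₹5.7 = ₹839.49 + ₹113202 = ₹114041.49
heat-pump space heater: ₹16832.10 + (688/1000) kW × 12000 h × ₹5.7 = ₹16832.10 + ₹47059.2 = ₹63891.3
Saving = ₹114041.49 − ₹63891.3 = ₹50150.19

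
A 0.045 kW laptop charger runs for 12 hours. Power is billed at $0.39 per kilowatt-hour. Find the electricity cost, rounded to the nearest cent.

Energy = 0.045 kW × 12 h = 0.54 kWh
Cost = 0.54 kWh × $0.39/kWh = $0.21

$0.21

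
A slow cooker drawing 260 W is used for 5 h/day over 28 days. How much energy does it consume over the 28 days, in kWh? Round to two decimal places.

36.40 kWh

Runtime = 5 h/day × 28 days = 140 h
Energy = 0.26 kW × 140 h = 36.4 kWh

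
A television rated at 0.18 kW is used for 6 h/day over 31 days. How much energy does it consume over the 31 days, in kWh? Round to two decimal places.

Runtime = 6 h/day × 31 days = 186 h
Energy = 0.18 kW × 186 h = 33.48 kWh

33.48 kWh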